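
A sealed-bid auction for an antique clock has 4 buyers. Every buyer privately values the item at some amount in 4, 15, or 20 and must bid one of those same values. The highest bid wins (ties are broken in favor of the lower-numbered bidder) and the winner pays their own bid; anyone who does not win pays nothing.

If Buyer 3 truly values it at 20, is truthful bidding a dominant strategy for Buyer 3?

No

Consider the case where Buyer 1 bids 4, Buyer 2 bids 4 and Buyer 4 bids 4.
Truthful bid 20: wins, pays 20, utility 20 - 20 = 0.
Bid 15 instead: wins, pays 15, utility 20 - 15 = 5.
Since 5 > 0, bidding 15 is strictly better here, so truthful bidding is not dominant.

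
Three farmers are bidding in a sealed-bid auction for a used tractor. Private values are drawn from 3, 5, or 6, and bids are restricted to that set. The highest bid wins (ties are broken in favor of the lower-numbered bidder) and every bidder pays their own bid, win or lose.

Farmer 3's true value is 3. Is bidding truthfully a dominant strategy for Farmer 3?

Consider the case where Farmer 1 bids 3 and Farmer 2 bids 3.
Truthful bid 3: loses but pays 3, utility -3.
Bid 5 instead: wins, pays 5, utility 3 - 5 = -2.
Since -2 > -3, bidding 5 is strictly better here, so truthful bidding is not dominant.

No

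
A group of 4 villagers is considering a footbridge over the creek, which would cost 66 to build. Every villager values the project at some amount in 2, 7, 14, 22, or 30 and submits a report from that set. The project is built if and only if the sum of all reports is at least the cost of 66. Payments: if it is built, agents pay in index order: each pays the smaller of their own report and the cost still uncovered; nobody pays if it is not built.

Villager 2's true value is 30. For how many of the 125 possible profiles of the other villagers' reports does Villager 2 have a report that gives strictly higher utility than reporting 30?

65

Others report (2, 14, 30): truth gives 0; report 22 gives 8 > 0. Violating.
Others report (2, 22, 22): truth gives 0; report 22 gives 8 > 0. Violating.
Others report (2, 22, 30): truth gives 0; report 14 gives 16 > 0. Violating.
Others report (2, 30, 14): truth gives 0; report 22 gives 8 > 0. Violating.
Others report (2, 2, 2): truth gives 0; no alternative beats it.
Others report (2, 2, 7): truth gives 0; no alternative beats it.
(Checking all 125 profiles: 65 have a profitable deviation, 60 do not.)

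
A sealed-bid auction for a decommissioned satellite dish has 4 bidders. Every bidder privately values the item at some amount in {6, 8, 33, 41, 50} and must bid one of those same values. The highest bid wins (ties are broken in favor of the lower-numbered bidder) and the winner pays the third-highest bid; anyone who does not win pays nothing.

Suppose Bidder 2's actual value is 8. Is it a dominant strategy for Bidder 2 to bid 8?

Consider the case where Bidder 1 bids 6, Bidder 3 bids 6 and Bidder 4 bids 33.
Truthful bid 8: loses, pays 0, utility 0.
Bid 33 instead: wins, pays 6, utility 8 - 6 = 2.
Since 2 > 0, bidding 33 is strictly better here, so truthful bidding is not dominant.

No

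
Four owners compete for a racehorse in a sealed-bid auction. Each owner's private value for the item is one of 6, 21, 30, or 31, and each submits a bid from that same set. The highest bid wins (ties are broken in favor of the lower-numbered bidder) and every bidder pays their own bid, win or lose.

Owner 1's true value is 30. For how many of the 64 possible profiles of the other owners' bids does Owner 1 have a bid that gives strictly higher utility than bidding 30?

45

Others bid (6, 6, 6): truth gives 0; bid 6 gives 24 > 0. Violating.
Others bid (6, 6, 21): truth gives 0; bid 21 gives 9 > 0. Violating.
Others bid (6, 6, 31): truth gives -30; bid 31 gives -1 > -30. Violating.
Others bid (6, 21, 6): truth gives 0; bid 21 gives 9 > 0. Violating.
Others bid (6, 6, 30): truth gives 0; no alternative beats it.
Others bid (6, 21, 30): truth gives 0; no alternative beats it.
(Checking all 64 profiles: 45 have a profitable deviation, 19 do not.)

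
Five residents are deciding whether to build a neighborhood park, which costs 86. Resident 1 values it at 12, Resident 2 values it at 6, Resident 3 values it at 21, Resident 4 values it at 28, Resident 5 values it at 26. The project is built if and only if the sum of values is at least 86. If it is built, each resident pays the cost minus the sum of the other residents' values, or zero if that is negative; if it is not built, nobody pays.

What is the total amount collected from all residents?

59

Total value 93 ≥ cost 86, so it is built.
Resident 1: others sum to 81; max(0, 86 - 81) = 5.
Resident 2: others sum to 87; max(0, 86 - 87) = 0.
Resident 3: others sum to 72; max(0, 86 - 72) = 14.
Resident 4: others sum to 65; max(0, 86 - 65) = 21.
Resident 5: others sum to 67; max(0, 86 - 67) = 19.
Total collected = 5 + 0 + 14 + 21 + 19 = 59.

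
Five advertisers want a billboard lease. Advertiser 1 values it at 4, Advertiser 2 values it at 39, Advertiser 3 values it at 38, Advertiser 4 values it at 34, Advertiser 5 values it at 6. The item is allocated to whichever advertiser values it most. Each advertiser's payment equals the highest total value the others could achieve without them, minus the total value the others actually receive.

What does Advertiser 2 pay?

Advertiser 2 has the highest value and receives the item.
Without Advertiser 2, the item would go to the next-highest value, 38, so the others could achieve 38.
With Advertiser 2 present and winning, the others receive nothing, so their total is 0.
Payment = 38 - 0 = 38.

38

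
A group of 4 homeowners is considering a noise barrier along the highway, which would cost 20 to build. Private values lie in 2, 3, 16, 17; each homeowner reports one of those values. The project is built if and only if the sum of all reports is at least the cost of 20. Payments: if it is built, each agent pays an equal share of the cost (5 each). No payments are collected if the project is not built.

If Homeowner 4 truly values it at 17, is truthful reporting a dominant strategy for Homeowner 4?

Yes

Check each profile of the others' reports and compare truth against every alternative report.
Others report (2, 2, 2): truth gives 12, best alternative gives 12.
Others report (2, 2, 3): truth gives 12, best alternative gives 12.
Others report (2, 2, 16): truth gives 12, best alternative gives 12.
Others report (2, 2, 17): truth gives 12, best alternative gives 12.
Others report (2, 3, 2): truth gives 12, best alternative gives 12.
Others report (2, 3, 3): truth gives 12, best alternative gives 12.
(Remaining 58 profiles checked similarly; truth is weakly best in each.)
In every case the truthful report is at least as good as any alternative, so it is a dominant strategy.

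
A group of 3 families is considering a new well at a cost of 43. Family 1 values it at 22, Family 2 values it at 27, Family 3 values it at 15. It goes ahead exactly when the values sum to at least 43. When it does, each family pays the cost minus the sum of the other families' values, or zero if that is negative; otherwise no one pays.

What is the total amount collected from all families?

7

Total value 64 ≥ cost 43, so it is built.
Family 1: others sum to 42; max(0, 43 - 42) = 1.
Family 2: others sum to 37; max(0, 43 - 37) = 6.
Family 3: others sum to 49; max(0, 43 - 49) = 0.
Total collected = 1 + 6 + 0 = 7.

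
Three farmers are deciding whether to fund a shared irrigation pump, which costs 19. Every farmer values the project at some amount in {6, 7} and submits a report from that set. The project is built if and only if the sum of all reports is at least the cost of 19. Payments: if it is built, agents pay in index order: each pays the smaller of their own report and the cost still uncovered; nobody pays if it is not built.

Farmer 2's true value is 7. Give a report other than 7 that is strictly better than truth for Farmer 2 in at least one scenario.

6

Suppose Farmer 1 reports 6 and Farmer 3 reports 7.
Report 7: project built, pays 7, utility 7 - 7 = 0.
Report 6: project built, pays 6, utility 7 - 6 = 1.
So reporting 6 beats truth here (1 > 0).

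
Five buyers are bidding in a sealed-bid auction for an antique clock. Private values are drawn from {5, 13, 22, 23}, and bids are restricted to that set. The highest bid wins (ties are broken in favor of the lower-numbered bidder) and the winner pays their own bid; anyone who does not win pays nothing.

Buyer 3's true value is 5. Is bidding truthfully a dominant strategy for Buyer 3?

Yes

Check each profile of the others' bids and compare truth against every alternative bid.
Others bid (5, 5, 5, 5): truth gives 0, best alternative gives -8.
Others bid (5, 5, 5, 13): truth gives 0, best alternative gives -8.
Others bid (5, 5, 13, 5): truth gives 0, best alternative gives -8.
Others bid (5, 5, 13, 13): truth gives 0, best alternative gives -8.
Others bid (5, 5, 5, 22): truth gives 0, best alternative gives 0.
Others bid (5, 5, 5, 23): truth gives 0, best alternative gives 0.
(Remaining 250 profiles checked similarly; truth is weakly best in each.)
In every case the truthful bid is at least as good as any alternative, so it is a dominant strategy.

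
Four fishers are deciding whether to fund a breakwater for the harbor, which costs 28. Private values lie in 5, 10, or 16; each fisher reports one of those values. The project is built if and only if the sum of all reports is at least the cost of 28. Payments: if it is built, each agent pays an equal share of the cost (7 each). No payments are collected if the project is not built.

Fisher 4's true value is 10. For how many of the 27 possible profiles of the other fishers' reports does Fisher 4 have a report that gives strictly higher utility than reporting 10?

Others report (5, 5, 5): truth gives 0; report 16 gives 3 > 0. Violating.
Others report (5, 5, 10): truth gives 3; no alternative beats it.
Others report (5, 5, 16): truth gives 3; no alternative beats it.
(Checking all 27 profiles: 1 has a profitable deviation, 26 do not.)

1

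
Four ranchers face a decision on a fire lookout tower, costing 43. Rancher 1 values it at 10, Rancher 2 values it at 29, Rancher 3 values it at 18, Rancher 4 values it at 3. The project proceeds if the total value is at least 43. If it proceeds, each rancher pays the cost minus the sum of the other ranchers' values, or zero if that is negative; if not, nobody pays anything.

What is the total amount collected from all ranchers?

13

Total value 60 ≥ cost 43, so it is built.
Rancher 1: others sum to 50; max(0, 43 - 50) = 0.
Rancher 2: others sum to 31; max(0, 43 - 31) = 12.
Rancher 3: others sum to 42; max(0, 43 - 42) = 1.
Rancher 4: others sum to 57; max(0, 43 - 57) = 0.
Total collected = 0 + 12 + 1 + 0 = 13.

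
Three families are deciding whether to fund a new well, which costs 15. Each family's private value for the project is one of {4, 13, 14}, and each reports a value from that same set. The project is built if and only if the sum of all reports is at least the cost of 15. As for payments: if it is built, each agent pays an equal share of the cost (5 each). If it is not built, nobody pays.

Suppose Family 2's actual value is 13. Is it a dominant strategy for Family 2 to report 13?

Yes

Check each profile of the others' reports and compare truth against every alternative report.
Others report (4, 4): truth gives 8, best alternative gives 8.
Others report (4, 13): truth gives 8, best alternative gives 8.
Others report (4, 14): truth gives 8, best alternative gives 8.
Others report (13, 4): truth gives 8, best alternative gives 8.
Others report (13, 13): truth gives 8, best alternative gives 8.
Others report (13, 14): truth gives 8, best alternative gives 8.
(Remaining 3 profiles checked similarly; truth is weakly best in each.)
In every case the truthful report is at least as good as any alternative, so it is a dominant strategy.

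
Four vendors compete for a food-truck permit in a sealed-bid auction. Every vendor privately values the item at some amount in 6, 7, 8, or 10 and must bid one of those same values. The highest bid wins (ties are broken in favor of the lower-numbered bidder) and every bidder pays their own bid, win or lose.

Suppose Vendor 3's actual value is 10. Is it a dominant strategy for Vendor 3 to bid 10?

Consider the case where Vendor 1 bids 6, Vendor 2 bids 6 and Vendor 4 bids 6.
Truthful bid 10: wins, pays 10, utility 10 - 10 = 0.
Bid 7 instead: wins, pays 7, utility 10 - 7 = 3.
Since 3 > 0, bidding 7 is strictly better here, so truthful bidding is not dominant.

No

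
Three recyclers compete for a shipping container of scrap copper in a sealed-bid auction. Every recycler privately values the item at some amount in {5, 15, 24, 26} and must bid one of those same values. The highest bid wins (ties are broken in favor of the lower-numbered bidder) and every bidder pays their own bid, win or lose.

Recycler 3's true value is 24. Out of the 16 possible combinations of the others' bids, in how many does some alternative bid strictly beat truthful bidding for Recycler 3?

13

Others bid (5, 5): truth gives 0; bid 15 gives 9 > 0. Violating.
Others bid (5, 24): truth gives -24; bid 26 gives -2 > -24. Violating.
Others bid (5, 26): truth gives -24; bid 5 gives -5 > -24. Violating.
Others bid (15, 24): truth gives -24; bid 26 gives -2 > -24. Violating.
Others bid (5, 15): truth gives 0; no alternative beats it.
Others bid (15, 5): truth gives 0; no alternative beats it.
(Checking all 16 profiles: 13 have a profitable deviation, 3 do not.)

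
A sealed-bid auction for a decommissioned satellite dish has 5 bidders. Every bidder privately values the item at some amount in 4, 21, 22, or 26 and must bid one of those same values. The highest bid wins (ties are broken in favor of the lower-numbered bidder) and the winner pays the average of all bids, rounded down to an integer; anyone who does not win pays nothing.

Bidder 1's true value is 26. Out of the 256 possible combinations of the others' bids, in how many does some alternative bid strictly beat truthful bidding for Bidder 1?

Others bid (4, 4, 4, 4): truth gives 18; bid 4 gives 22 > 18. Violating.
Others bid (4, 4, 4, 21): truth gives 15; bid 21 gives 16 > 15. Violating.
Others bid (4, 4, 4, 22): truth gives 14; bid 22 gives 15 > 14. Violating.
Others bid (4, 4, 21, 4): truth gives 15; bid 21 gives 16 > 15. Violating.
Others bid (4, 4, 4, 26): truth gives 14; no alternative beats it.
Others bid (4, 4, 21, 26): truth gives 10; no alternative beats it.
(Checking all 256 profiles: 68 have a profitable deviation, 188 do not.)

68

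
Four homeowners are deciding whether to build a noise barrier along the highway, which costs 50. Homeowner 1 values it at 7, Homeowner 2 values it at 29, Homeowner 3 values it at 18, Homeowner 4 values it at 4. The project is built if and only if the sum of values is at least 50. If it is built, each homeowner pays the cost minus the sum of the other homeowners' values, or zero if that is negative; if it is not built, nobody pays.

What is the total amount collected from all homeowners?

31

Total value 58 ≥ cost 50, so it is built.
Homeowner 1: others sum to 51; max(0, 50 - 51) = 0.
Homeowner 2: others sum to 29; max(0, 50 - 29) = 21.
Homeowner 3: others sum to 40; max(0, 50 - 40) = 10.
Homeowner 4: others sum to 54; max(0, 50 - 54) = 0.
Total collected = 0 + 21 + 10 + 0 = 31.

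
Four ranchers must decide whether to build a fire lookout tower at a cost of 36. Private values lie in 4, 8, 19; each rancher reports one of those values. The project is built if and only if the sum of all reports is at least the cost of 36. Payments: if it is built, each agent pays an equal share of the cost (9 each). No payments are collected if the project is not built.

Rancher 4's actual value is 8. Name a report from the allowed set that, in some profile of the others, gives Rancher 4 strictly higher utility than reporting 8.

Suppose Rancher 1 reports 4, Rancher 2 reports 8 and Rancher 3 reports 19.
Report 8: project built, pays 9, utility 8 - 9 = -1.
Report 4: project not built, utility 0.
So reporting 4 beats truth here (0 > -1).

4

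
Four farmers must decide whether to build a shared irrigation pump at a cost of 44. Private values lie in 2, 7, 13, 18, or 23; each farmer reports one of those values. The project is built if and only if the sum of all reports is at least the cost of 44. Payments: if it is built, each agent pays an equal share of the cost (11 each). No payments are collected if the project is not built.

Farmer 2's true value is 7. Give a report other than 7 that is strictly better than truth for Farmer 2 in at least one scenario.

2

Suppose Farmer 1 reports 2, Farmer 3 reports 13 and Farmer 4 reports 23.
Report 7: project built, pays 11, utility 7 - 11 = -4.
Report 2: project not built, utility 0.
So reporting 2 beats truth here (0 > -4).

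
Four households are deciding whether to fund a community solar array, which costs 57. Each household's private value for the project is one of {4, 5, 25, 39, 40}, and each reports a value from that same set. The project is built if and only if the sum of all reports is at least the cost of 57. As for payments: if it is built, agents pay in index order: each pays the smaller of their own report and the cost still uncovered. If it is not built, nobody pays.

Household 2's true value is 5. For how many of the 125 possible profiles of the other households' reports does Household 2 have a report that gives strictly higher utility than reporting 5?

81

Others report (4, 25, 25): truth gives 0; report 4 gives 1 > 0. Violating.
Others report (4, 25, 39): truth gives 0; report 4 gives 1 > 0. Violating.
Others report (4, 25, 40): truth gives 0; report 4 gives 1 > 0. Violating.
Others report (4, 39, 25): truth gives 0; report 4 gives 1 > 0. Violating.
Others report (4, 4, 4): truth gives 0; no alternative beats it.
Others report (4, 4, 5): truth gives 0; no alternative beats it.
(Checking all 125 profiles: 81 have a profitable deviation, 44 do not.)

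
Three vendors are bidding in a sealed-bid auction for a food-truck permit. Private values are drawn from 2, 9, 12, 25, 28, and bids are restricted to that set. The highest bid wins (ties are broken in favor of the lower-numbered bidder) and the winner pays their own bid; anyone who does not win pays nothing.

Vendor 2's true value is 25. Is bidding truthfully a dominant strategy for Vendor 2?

Consider the case where Vendor 1 bids 2 and Vendor 3 bids 2.
Truthful bid 25: wins, pays 25, utility 25 - 25 = 0.
Bid 9 instead: wins, pays 9, utility 25 - 9 = 16.
Since 16 > 0, bidding 9 is strictly better here, so truthful bidding is not dominant.

No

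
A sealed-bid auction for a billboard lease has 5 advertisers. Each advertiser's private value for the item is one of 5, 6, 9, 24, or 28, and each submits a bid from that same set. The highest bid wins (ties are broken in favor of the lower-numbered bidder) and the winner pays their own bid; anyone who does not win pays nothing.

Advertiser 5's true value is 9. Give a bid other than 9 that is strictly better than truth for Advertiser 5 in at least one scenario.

6

Suppose Advertiser 1 bids 5, Advertiser 2 bids 5, Advertiser 3 bids 5 and Advertiser 4 bids 5.
Bid 9: wins, pays 9, utility 9 - 9 = 0.
Bid 6: wins, pays 6, utility 9 - 6 = 3.
So bidding 6 beats truth here (3 > 0).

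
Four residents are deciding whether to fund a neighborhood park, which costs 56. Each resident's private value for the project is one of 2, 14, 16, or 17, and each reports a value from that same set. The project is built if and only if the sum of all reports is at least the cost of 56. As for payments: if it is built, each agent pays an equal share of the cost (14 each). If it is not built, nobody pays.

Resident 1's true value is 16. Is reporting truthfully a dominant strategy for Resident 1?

Yes

Check each profile of the others' reports and compare truth against every alternative report.
Others report (14, 14, 14): truth gives 2, best alternative gives 2.
Others report (14, 14, 16): truth gives 2, best alternative gives 2.
Others report (14, 14, 17): truth gives 2, best alternative gives 2.
Others report (14, 16, 14): truth gives 2, best alternative gives 2.
Others report (14, 16, 16): truth gives 2, best alternative gives 2.
Others report (14, 16, 17): truth gives 2, best alternative gives 2.
(Remaining 58 profiles checked similarly; truth is weakly best in each.)
In every case the truthful report is at least as good as any alternative, so it is a dominant strategy.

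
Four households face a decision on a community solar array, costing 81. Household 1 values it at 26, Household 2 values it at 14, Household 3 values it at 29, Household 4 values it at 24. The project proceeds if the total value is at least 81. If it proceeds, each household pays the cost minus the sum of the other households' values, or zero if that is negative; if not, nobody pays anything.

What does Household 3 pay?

17

Total value 93 ≥ cost 81, so the project is built.
The other households' values sum to 64.
Cost minus that sum is 81 - 64 = 17.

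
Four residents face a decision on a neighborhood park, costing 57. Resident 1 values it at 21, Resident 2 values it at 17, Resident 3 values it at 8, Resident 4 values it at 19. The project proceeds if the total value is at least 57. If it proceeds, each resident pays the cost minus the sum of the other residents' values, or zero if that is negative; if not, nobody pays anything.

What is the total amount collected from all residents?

33

Total value 65 ≥ cost 57, so it is built.
Resident 1: others sum to 44; max(0, 57 - 44) = 13.
Resident 2: others sum to 48; max(0, 57 - 48) = 9.
Resident 3: others sum to 57; max(0, 57 - 57) = 0.
Resident 4: others sum to 46; max(0, 57 - 46) = 11.
Total collected = 13 + 9 + 0 + 11 = 33.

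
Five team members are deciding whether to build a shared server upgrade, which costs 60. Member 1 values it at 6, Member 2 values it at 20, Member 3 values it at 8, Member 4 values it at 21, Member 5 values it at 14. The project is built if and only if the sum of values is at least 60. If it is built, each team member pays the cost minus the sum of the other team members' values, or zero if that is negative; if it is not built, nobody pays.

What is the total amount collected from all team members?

28

Total value 69 ≥ cost 60, so it is built.
Member 1: others sum to 63; max(0, 60 - 63) = 0.
Member 2: others sum to 49; max(0, 60 - 49) = 11.
Member 3: others sum to 61; max(0, 60 - 61) = 0.
Member 4: others sum to 48; max(0, 60 - 48) = 12.
Member 5: others sum to 55; max(0, 60 - 55) = 5.
Total collected = 0 + 11 + 0 + 12 + 5 = 28.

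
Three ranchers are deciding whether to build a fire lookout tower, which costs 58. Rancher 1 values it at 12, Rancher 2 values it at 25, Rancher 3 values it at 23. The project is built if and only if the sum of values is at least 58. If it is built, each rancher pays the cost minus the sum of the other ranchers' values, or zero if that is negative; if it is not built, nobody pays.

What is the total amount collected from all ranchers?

54

Total value 60 ≥ cost 58, so it is built.
Rancher 1: others sum to 48; max(0, 58 - 48) = 10.
Rancher 2: others sum to 35; max(0, 58 - 35) = 23.
Rancher 3: others sum to 37; max(0, 58 - 37) = 21.
Total collected = 10 + 23 + 21 = 54.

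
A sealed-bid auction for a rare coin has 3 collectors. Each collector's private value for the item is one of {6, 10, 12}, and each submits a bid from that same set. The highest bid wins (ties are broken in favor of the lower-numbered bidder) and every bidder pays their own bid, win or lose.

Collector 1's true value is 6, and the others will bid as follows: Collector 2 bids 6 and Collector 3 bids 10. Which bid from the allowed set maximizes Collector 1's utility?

10

Bid 6: loses but pays 6, utility -6.
Bid 10: wins, pays 10, utility 6 - 10 = -4.
Bid 12: wins, pays 12, utility 6 - 12 = -6.
The best choice is 10 with utility -4.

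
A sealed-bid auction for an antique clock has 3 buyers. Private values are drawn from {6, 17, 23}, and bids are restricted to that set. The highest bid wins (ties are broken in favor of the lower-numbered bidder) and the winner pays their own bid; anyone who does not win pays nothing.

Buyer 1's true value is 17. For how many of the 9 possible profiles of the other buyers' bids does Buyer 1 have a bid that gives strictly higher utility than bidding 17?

Others bid (6, 6): truth gives 0; bid 6 gives 11 > 0. Violating.
Others bid (6, 17): truth gives 0; no alternative beats it.
Others bid (6, 23): truth gives 0; no alternative beats it.
(Checking all 9 profiles: 1 has a profitable deviation, 8 do not.)

1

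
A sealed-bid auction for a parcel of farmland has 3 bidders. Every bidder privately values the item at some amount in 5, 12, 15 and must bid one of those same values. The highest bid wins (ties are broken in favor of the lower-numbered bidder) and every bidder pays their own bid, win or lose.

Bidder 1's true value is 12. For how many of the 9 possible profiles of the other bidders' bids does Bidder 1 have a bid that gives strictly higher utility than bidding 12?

Others bid (5, 5): truth gives 0; bid 5 gives 7 > 0. Violating.
Others bid (5, 15): truth gives -12; bid 15 gives -3 > -12. Violating.
Others bid (12, 15): truth gives -12; bid 15 gives -3 > -12. Violating.
Others bid (15, 5): truth gives -12; bid 15 gives -3 > -12. Violating.
Others bid (5, 12): truth gives 0; no alternative beats it.
Others bid (12, 5): truth gives 0; no alternative beats it.
(Checking all 9 profiles: 6 have a profitable deviation, 3 do not.)

6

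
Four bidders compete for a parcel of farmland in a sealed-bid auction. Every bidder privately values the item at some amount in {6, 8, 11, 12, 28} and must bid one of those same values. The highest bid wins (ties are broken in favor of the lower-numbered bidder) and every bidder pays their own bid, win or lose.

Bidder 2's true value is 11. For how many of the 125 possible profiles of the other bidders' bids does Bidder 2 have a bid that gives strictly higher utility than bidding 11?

Others bid (6, 6, 6): truth gives 0; bid 8 gives 3 > 0. Violating.
Others bid (6, 6, 8): truth gives 0; bid 8 gives 3 > 0. Violating.
Others bid (6, 6, 12): truth gives -11; bid 12 gives -1 > -11. Violating.
Others bid (6, 6, 28): truth gives -11; bid 6 gives -6 > -11. Violating.
Others bid (6, 6, 11): truth gives 0; no alternative beats it.
Others bid (6, 8, 11): truth gives 0; no alternative beats it.
(Checking all 125 profiles: 111 have a profitable deviation, 14 do not.)

111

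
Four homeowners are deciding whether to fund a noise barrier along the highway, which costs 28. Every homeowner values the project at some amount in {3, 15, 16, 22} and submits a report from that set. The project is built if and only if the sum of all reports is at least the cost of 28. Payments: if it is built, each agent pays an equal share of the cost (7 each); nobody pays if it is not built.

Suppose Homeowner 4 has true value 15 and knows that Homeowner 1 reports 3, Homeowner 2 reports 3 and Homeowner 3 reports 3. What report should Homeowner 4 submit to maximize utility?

22

Report 3: project not built, utility 0.
Report 15: project not built, utility 0.
Report 16: project not built, utility 0.
Report 22: project built, pays 7, utility 15 - 7 = 8.
The best choice is 22 with utility 8.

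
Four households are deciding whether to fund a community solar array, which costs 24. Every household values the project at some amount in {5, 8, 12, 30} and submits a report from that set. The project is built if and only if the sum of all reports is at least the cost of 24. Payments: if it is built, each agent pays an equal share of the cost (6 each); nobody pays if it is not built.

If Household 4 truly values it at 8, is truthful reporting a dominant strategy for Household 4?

Consider the case where Household 1 reports 5, Household 2 reports 5 and Household 3 reports 5.
Truthful report 8: project not built, utility 0.
Report 12 instead: project built, pays 6, utility 8 - 6 = 2.
Since 2 > 0, reporting 12 is strictly better here, so truthful reporting is not dominant.

No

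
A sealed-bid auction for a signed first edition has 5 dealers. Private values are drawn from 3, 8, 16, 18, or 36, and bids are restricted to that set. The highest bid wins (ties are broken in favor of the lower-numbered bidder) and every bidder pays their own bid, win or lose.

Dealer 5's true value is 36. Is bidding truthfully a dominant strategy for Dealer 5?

No

Consider the case where Dealer 1 bids 3, Dealer 2 bids 3, Dealer 3 bids 3 and Dealer 4 bids 3.
Truthful bid 36: wins, pays 36, utility 36 - 36 = 0.
Bid 8 instead: wins, pays 8, utility 36 - 8 = 28.
Since 28 > 0, bidding 8 is strictly better here, so truthful bidding is not dominant.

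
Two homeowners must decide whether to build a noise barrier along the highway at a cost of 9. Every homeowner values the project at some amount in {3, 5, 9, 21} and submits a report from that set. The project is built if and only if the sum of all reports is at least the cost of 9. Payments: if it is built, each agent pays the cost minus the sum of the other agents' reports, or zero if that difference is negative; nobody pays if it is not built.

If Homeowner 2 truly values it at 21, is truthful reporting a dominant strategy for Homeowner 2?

Yes

Check each profile of the others' reports and compare truth against every alternative report.
Others report (9): truth gives 21, best alternative gives 21.
Others report (21): truth gives 21, best alternative gives 21.
Others report (5): truth gives 17, best alternative gives 17.
Others report (3): truth gives 15, best alternative gives 15.
In every case the truthful report is at least as good as any alternative, so it is a dominant strategy.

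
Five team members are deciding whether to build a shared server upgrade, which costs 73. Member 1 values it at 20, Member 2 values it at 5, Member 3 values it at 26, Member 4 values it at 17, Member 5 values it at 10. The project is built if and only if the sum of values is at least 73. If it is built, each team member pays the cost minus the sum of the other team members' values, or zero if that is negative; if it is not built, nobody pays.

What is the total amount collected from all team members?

53

Total value 78 ≥ cost 73, so it is built.
Member 1: others sum to 58; max(0, 73 - 58) = 15.
Member 2: others sum to 73; max(0, 73 - 73) = 0.
Member 3: others sum to 52; max(0, 73 - 52) = 21.
Member 4: others sum to 61; max(0, 73 - 61) = 12.
Member 5: others sum to 68; max(0, 73 - 68) = 5.
Total collected = 15 + 0 + 21 + 12 + 5 = 53.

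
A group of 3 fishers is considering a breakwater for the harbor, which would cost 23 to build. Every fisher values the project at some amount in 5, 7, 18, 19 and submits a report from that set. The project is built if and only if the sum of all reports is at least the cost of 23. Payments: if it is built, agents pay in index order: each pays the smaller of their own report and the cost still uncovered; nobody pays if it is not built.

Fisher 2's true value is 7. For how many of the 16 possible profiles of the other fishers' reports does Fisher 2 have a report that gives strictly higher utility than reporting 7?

Others report (5, 18): truth gives 0; report 5 gives 2 > 0. Violating.
Others report (5, 19): truth gives 0; report 5 gives 2 > 0. Violating.
Others report (7, 18): truth gives 0; report 5 gives 2 > 0. Violating.
Others report (7, 19): truth gives 0; report 5 gives 2 > 0. Violating.
Others report (5, 5): truth gives 0; no alternative beats it.
Others report (5, 7): truth gives 0; no alternative beats it.
(Checking all 16 profiles: 4 have a profitable deviation, 12 do not.)

4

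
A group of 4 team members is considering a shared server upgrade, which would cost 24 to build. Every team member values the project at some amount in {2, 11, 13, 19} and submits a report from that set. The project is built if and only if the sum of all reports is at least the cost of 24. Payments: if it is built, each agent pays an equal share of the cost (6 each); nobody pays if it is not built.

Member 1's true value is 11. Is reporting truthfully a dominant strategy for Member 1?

No

Consider the case where Member 2 reports 2, Member 3 reports 2 and Member 4 reports 2.
Truthful report 11: project not built, utility 0.
Report 19 instead: project built, pays 6, utility 11 - 6 = 5.
Since 5 > 0, reporting 19 is strictly better here, so truthful reporting is not dominant.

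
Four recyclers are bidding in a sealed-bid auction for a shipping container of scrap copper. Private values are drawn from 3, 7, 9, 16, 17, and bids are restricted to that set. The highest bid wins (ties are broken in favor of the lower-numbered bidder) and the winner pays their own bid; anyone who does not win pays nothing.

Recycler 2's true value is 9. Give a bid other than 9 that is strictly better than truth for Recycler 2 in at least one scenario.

Suppose Recycler 1 bids 3, Recycler 3 bids 3 and Recycler 4 bids 3.
Bid 9: wins, pays 9, utility 9 - 9 = 0.
Bid 7: wins, pays 7, utility 9 - 7 = 2.
So bidding 7 beats truth here (2 > 0).

7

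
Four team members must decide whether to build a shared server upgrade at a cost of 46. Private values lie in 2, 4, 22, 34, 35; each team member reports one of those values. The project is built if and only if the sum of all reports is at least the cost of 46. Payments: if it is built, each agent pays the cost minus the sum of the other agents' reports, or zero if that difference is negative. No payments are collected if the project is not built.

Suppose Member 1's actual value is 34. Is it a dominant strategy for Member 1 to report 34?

Yes

Check each profile of the others' reports and compare truth against every alternative report.
Others report (2, 22, 22): truth gives 34, best alternative gives 34.
Others report (2, 22, 34): truth gives 34, best alternative gives 34.
Others report (2, 22, 35): truth gives 34, best alternative gives 34.
Others report (2, 34, 22): truth gives 34, best alternative gives 34.
Others report (2, 34, 34): truth gives 34, best alternative gives 34.
Others report (2, 34, 35): truth gives 34, best alternative gives 34.
(Remaining 119 profiles checked similarly; truth is weakly best in each.)
In every case the truthful report is at least as good as any alternative, so it is a dominant strategy.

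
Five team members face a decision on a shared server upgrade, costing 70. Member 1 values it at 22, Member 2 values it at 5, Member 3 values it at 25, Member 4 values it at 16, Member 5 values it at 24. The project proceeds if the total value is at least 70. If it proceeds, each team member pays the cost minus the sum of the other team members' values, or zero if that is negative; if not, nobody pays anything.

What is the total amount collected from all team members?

Total value 92 ≥ cost 70, so it is built.
Member 1: others sum to 70; max(0, 70 - 70) = 0.
Member 2: others sum to 87; max(0, 70 - 87) = 0.
Member 3: others sum to 67; max(0, 70 - 67) = 3.
Member 4: others sum to 76; max(0, 70 - 76) = 0.
Member 5: others sum to 68; max(0, 70 - 68) = 2.
Total collected = 0 + 0 + 3 + 0 + 2 = 5.

5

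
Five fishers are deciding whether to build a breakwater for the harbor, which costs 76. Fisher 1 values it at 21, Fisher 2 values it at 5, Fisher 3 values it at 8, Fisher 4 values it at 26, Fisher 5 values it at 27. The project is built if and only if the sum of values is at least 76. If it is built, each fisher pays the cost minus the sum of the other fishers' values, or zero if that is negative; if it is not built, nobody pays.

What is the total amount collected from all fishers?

Total value 87 ≥ cost 76, so it is built.
Fisher 1: others sum to 66; max(0, 76 - 66) = 10.
Fisher 2: others sum to 82; max(0, 76 - 82) = 0.
Fisher 3: others sum to 79; max(0, 76 - 79) = 0.
Fisher 4: others sum to 61; max(0, 76 - 61) = 15.
Fisher 5: others sum to 60; max(0, 76 - 60) = 16.
Total collected = 10 + 0 + 0 + 15 + 16 = 41.

41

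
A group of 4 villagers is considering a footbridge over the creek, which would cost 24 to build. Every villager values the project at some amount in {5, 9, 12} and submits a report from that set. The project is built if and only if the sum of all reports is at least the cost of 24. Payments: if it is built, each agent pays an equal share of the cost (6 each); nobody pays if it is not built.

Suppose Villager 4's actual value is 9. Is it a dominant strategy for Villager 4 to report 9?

Yes

Check each profile of the others' reports and compare truth against every alternative report.
Others report (5, 5, 5): truth gives 3, best alternative gives 3.
Others report (5, 5, 9): truth gives 3, best alternative gives 3.
Others report (5, 5, 12): truth gives 3, best alternative gives 3.
Others report (5, 9, 5): truth gives 3, best alternative gives 3.
Others report (5, 9, 9): truth gives 3, best alternative gives 3.
Others report (5, 9, 12): truth gives 3, best alternative gives 3.
(Remaining 21 profiles checked similarly; truth is weakly best in each.)
In every case the truthful report is at least as good as any alternative, so it is a dominant strategy.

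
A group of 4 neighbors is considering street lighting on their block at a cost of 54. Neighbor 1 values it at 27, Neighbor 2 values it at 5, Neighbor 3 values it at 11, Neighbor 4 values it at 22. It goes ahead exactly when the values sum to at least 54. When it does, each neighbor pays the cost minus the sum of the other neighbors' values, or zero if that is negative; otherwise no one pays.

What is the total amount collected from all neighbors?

Total value 65 ≥ cost 54, so it is built.
Neighbor 1: others sum to 38; max(0, 54 - 38) = 16.
Neighbor 2: others sum to 60; max(0, 54 - 60) = 0.
Neighbor 3: others sum to 54; max(0, 54 - 54) = 0.
Neighbor 4: others sum to 43; max(0, 54 - 43) = 11.
Total collected = 16 + 0 + 0 + 11 = 27.

27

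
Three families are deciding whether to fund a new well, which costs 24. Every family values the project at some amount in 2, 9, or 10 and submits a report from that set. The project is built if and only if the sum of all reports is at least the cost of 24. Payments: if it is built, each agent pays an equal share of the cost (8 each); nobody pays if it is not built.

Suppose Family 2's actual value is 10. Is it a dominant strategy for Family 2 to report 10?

Check each profile of the others' reports and compare truth against every alternative report.
Others report (9, 9): truth gives 2, best alternative gives 2.
Others report (9, 10): truth gives 2, best alternative gives 2.
Others report (10, 9): truth gives 2, best alternative gives 2.
Others report (10, 10): truth gives 2, best alternative gives 2.
Others report (2, 2): truth gives 0, best alternative gives 0.
Others report (2, 9): truth gives 0, best alternative gives 0.
(Remaining 3 profiles checked similarly; truth is weakly best in each.)
In every case the truthful report is at least as good as any alternative, so it is a dominant strategy.

Yes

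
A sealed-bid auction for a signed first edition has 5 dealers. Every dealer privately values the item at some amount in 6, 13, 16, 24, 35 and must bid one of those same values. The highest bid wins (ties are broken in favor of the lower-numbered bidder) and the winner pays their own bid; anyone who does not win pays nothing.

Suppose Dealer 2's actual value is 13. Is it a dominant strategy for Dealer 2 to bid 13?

Yes

Check each profile of the others' bids and compare truth against every alternative bid.
Others bid (6, 6, 6, 6): truth gives 0, best alternative gives 0.
Others bid (6, 6, 6, 13): truth gives 0, best alternative gives 0.
Others bid (6, 6, 6, 16): truth gives 0, best alternative gives 0.
Others bid (6, 6, 6, 24): truth gives 0, best alternative gives 0.
Others bid (6, 6, 6, 35): truth gives 0, best alternative gives 0.
Others bid (6, 6, 13, 6): truth gives 0, best alternative gives 0.
(Remaining 619 profiles checked similarly; truth is weakly best in each.)
In every case the truthful bid is at least as good as any alternative, so it is a dominant strategy.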